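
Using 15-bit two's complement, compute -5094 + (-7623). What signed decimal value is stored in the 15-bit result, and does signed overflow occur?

-5094 → 110110000011010
-7623 → 110001000111001
  110110000011010
+ 110001000111001
= 100111001010011  (discard carry-out 1)
Result 100111001010011: MSB = 1 → 20051 − 32768 = -12717.
Both addends are negative and so is the stored result: no signed overflow.

-12717; no overflow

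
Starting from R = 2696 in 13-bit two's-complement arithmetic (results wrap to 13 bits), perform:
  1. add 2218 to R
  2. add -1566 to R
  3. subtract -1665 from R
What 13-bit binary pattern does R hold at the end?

1001110010101

Start: R = 2696 = 0101010001000.
R = 2696 + 2218 = 4914; wraps to -3278 = 1001100110010
R = -3278 + (-1566) = -4844; wraps to 3348 = 0110100010100
R = 3348 − (-1665) = 5013; wraps to -3179 = 1001110010101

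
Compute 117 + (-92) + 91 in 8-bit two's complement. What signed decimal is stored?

117 + (-92) = 25 (00011001)
25 + 91 = 116 (01110100)

116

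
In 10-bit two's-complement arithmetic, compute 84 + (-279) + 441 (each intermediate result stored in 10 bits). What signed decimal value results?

84 + (-279) = -195 (1100111101)
-195 + 441 = 246 (0011110110)

246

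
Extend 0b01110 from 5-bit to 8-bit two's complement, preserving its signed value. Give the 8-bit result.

MSB of 01110 is 0; replicate it into the new high bits.
000|01110 → 00001110 (still 14).

00001110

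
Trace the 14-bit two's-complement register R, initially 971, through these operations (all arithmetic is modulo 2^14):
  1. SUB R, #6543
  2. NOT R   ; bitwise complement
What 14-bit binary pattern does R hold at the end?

01010111000011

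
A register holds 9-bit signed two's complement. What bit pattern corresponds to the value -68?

110111100

|-68| = 68 = 001000100 in 9 bits.
Invert the bits: 110111011. Add 1: 110111100.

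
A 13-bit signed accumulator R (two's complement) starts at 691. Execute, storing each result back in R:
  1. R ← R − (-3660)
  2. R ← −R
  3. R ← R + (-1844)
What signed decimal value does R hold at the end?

1997

Start: R = 691 = 0001010110011.
R = 691 − (-3660) = 4351; wraps to -3841 = 1000011111111
R = −(-3841) = 3841 = 0111100000001
R = 3841 + (-1844) = 1997 = 0011111001101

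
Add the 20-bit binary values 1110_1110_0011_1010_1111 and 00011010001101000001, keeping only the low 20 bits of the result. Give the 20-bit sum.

  11101110001110101111
+ 00011010001101000001
= 00001000011011110000  (discard carry-out 1)

00001000011011110000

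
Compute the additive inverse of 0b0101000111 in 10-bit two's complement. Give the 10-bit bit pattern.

1010111001

Invert: 1010111000. Add 1: 1010111001.
Check: 0101000111 = 327, 1010111001 = -327.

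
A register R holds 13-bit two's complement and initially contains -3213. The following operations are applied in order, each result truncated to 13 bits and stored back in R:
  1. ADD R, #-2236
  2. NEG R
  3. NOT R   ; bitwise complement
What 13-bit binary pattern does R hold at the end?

0101010110110

Start: R = -3213 = 1001101110011.
R = -3213 + (-2236) = -5449; wraps to 2743 = 0101010110111
R = −(2743) = -2743 = 1010101001001
R = NOT 1010101001001 = 0101010110110 = 2742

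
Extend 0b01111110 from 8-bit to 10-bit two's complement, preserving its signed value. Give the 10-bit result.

0001111110

MSB of 01111110 is 0; replicate it into the new high bits.
00|01111110 → 0001111110 (still 126).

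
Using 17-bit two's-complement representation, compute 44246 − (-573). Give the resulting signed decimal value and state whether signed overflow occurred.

44246 → 01010110011010110
-573 → 11111110111000011
Subtract via negate-and-add: invert 11111110111000011 + 1 = 00000001000111101 (i.e. 573).
  01010110011010110
+ 00000001000111101
= 01010111100010011
Result 01010111100010011: MSB = 0 → value 44819.
Both addends (after negating the subtrahend) are non-negative and so is the stored result: no signed overflow.

44819; no overflow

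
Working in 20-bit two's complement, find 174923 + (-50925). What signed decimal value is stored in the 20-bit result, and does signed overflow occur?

123998; no overflow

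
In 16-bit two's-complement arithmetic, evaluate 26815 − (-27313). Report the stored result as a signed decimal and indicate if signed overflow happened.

-11408; overflow

26815 → 0110100010111111
-27313 → 1001010101001111
Subtract via negate-and-add: invert 1001010101001111 + 1 = 0110101010110001 (i.e. 27313).
  0110100010111111
+ 0110101010110001
= 1101001101110000
Result 1101001101110000: MSB = 1 → 54128 − 65536 = -11408.
Both addends (after negating the subtrahend) are non-negative but the stored result is negative: signed overflow. The true value 26815 − (-27313) = 54128 lies outside [-32768, 32767].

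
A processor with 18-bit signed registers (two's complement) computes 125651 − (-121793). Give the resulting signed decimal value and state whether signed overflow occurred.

-14700; overflow

125651 → 011110101011010011
-121793 → 100010010000111111
Subtract via negate-and-add: invert 100010010000111111 + 1 = 011101101111000001 (i.e. 121793).
  011110101011010011
+ 011101101111000001
= 111100011010010100
Result 111100011010010100: MSB = 1 → 247444 − 262144 = -14700.
Both addends (after negating the subtrahend) are non-negative but the stored result is negative: signed overflow. The true value 125651 − (-121793) = 247444 lies outside [-131072, 131071].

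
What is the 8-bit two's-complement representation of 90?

01011010

90 is non-negative, so write it directly in 8 bits: 01011010.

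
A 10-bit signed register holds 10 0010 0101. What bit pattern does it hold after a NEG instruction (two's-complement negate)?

0111011011

Invert: 0111011010. Add 1: 0111011011.
Check: 1000100101 = -475, 0111011011 = 475.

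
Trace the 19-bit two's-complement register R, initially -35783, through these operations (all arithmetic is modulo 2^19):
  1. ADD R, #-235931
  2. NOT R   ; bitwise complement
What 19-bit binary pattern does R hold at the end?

1000010010101100001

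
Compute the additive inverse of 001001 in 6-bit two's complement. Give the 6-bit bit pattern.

110111

Invert: 110110. Add 1: 110111.
Check: 001001 = 9, 110111 = -9.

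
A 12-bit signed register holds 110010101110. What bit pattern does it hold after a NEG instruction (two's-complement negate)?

001101010010

Invert: 001101010001. Add 1: 001101010010.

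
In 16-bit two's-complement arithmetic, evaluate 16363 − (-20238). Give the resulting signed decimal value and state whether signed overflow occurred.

16363 → 0011111111101011
-20238 → 1011000011110010
Subtract via negate-and-add: invert 1011000011110010 + 1 = 0100111100001110 (i.e. 20238).
  0011111111101011
+ 0100111100001110
= 1000111011111001
Result 1000111011111001: MSB = 1 → 36601 − 65536 = -28935.
Both addends (after negating the subtrahend) are non-negative but the stored result is negative: signed overflow. The true value 16363 − (-20238) = 36601 lies outside [-32768, 32767].

-28935; overflow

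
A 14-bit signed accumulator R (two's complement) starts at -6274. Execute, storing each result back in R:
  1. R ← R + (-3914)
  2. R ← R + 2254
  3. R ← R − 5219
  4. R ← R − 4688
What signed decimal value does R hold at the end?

-1457

Start: R = -6274 = 10011101111110.
R = -6274 + (-3914) = -10188; wraps to 6196 = 01100000110100
R = 6196 + 2254 = 8450; wraps to -7934 = 10000100000010
R = -7934 − 5219 = -13153; wraps to 3231 = 00110010011111
R = 3231 − 4688 = -1457 = 11101001001111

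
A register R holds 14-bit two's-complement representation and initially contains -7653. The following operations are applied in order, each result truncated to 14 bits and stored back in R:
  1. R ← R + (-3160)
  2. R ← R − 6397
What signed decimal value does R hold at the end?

-826

Start: R = -7653 = 10001000011011.
R = -7653 + (-3160) = -10813; wraps to 5571 = 01010111000011
R = 5571 − 6397 = -826 = 11110011000110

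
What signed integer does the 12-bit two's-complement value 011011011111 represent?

1759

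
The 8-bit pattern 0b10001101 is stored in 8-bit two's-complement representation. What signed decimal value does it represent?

-115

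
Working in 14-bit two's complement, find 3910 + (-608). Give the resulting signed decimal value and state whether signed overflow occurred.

3910 → 00111101000110
-608 → 11110110100000
  00111101000110
+ 11110110100000
= 00110011100110  (discard carry-out 1)
Result 00110011100110: MSB = 0 → value 3302.
Addends have opposite signs, so signed overflow cannot occur.

3302; no overflow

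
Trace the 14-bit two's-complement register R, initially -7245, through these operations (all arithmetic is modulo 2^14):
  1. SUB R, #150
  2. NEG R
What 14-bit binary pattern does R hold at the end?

01110011100011

Start: R = -7245 = 10001110110011.
R = -7245 − 150 = -7395 = 10001100011101
R = −(-7395) = 7395 = 01110011100011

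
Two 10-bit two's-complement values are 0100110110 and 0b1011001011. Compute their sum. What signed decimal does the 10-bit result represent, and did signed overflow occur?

0100110110 = 310 (signed)
0b1011001011 → 1011001011 = -309 (signed)
  0100110110
+ 1011001011
= 0000000001  (discard carry-out 1)
Result 0000000001: MSB = 0 → value 1.
Addends have opposite signs, so signed overflow cannot occur.

1; no overflow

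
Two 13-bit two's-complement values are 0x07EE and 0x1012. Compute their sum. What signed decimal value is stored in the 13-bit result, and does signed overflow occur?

-2048; no overflow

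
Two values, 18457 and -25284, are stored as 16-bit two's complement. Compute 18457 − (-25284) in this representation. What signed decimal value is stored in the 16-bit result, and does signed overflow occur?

-21795; overflow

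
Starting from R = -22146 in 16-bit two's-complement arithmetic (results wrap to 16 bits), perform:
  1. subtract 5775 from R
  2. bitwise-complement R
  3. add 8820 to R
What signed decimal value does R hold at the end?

Start: R = -22146 = 1010100101111110.
R = -22146 − 5775 = -27921 = 1001001011101111
R = NOT 1001001011101111 = 0110110100010000 = 27920
R = 27920 + 8820 = 36740; wraps to -28796 = 1000111110000100

-28796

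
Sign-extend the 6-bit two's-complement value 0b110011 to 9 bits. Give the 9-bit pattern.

MSB of 110011 is 1; replicate it into the new high bits.
111|110011 → 111110011 (still -13).

111110011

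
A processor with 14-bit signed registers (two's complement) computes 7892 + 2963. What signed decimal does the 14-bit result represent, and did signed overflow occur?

-5529; overflow

7892 → 01111011010100
2963 → 00101110010011
  01111011010100
+ 00101110010011
= 10101001100111
Result 10101001100111: MSB = 1 → 10855 − 16384 = -5529.
Both addends are non-negative but the stored result is negative: signed overflow. The true value 7892 + 2963 = 10855 lies outside [-8192, 8191].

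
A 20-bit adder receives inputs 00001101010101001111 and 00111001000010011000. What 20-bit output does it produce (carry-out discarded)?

  00001101010101001111
+ 00111001000010011000
= 01000110010111100111

01000110010111100111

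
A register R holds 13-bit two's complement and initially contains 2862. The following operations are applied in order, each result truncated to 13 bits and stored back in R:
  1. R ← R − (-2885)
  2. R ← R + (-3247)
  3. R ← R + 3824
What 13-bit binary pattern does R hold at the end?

1100010110100

Start: R = 2862 = 0101100101110.
R = 2862 − (-2885) = 5747; wraps to -2445 = 1011001110011
R = -2445 + (-3247) = -5692; wraps to 2500 = 0100111000100
R = 2500 + 3824 = 6324; wraps to -1868 = 1100010110100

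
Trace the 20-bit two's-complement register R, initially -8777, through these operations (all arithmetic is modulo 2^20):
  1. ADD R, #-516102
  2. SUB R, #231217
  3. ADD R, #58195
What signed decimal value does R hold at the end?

350675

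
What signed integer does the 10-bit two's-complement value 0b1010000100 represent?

MSB is 1, so the value is negative.
Invert: 0101111011. Add 1: 0101111100 = 380. So the value is −380.

-380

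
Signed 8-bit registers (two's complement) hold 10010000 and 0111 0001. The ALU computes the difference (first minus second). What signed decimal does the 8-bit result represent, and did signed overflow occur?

31; overflow

10010000 = -112 (signed)
0111 0001 → 01110001 = 113 (signed)
Subtract via negate-and-add: invert 01110001 + 1 = 10001111 (i.e. -113).
  10010000
+ 10001111
= 00011111  (discard carry-out 1)
Result 00011111: MSB = 0 → value 31.
Both addends (after negating the subtrahend) are negative but the stored result is non-negative: signed overflow. The true value -112 − 113 = -225 lies outside [-128, 127].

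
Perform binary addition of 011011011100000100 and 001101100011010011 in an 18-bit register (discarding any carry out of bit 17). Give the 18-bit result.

101000111111010111

  011011011100000100
+ 001101100011010011
= 101000111111010111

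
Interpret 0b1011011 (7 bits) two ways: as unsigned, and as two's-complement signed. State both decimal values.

Unsigned: 1011011 = 91.
Signed: MSB=1 → 91 − 128 = -37.

unsigned = 91, signed = -37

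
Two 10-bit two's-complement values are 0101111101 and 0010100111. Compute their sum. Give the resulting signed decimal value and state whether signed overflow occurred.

-476; overflow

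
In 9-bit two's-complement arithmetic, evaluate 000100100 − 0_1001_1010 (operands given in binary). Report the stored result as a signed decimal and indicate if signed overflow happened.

-118; no overflow

000100100 = 36 (signed)
0_1001_1010 → 010011010 = 154 (signed)
Subtract via negate-and-add: invert 010011010 + 1 = 101100110 (i.e. -154).
  000100100
+ 101100110
= 110001010
Result 110001010: MSB = 1 → 394 − 512 = -118.
Addends (after negating the subtrahend) have opposite signs, so signed overflow cannot occur.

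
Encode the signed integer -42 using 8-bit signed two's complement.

|-42| = 42 = 00101010 in 8 bits.
Invert the bits: 11010101. Add 1: 11010110.

11010110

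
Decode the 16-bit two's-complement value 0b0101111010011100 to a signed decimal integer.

24220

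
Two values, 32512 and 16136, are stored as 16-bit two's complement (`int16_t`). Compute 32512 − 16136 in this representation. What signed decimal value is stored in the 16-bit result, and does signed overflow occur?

32512 → 0111111100000000
16136 → 0011111100001000
Subtract via negate-and-add: invert 0011111100001000 + 1 = 1100000011111000 (i.e. -16136).
  0111111100000000
+ 1100000011111000
= 0011111111111000  (discard carry-out 1)
Result 0011111111111000: MSB = 0 → value 16376.
Addends (after negating the subtrahend) have opposite signs, so signed overflow cannot occur.

16376; no overflow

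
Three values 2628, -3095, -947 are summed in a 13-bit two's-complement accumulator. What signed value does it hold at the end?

-1414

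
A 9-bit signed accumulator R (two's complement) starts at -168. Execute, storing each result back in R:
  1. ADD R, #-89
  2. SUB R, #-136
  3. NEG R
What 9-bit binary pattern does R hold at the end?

001111001

Start: R = -168 = 101011000.
R = -168 + (-89) = -257; wraps to 255 = 011111111
R = 255 − (-136) = 391; wraps to -121 = 110000111
R = −(-121) = 121 = 001111001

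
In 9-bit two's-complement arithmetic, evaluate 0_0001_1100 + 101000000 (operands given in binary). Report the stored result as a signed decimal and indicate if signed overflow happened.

-164; no overflow

0_0001_1100 → 000011100 = 28 (signed)
101000000 = -192 (signed)
  000011100
+ 101000000
= 101011100
Result 101011100: MSB = 1 → 348 − 512 = -164.
Addends have opposite signs, so signed overflow cannot occur.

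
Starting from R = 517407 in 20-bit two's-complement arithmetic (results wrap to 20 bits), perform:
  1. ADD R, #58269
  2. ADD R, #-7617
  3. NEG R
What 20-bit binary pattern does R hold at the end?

Start: R = 517407 = 01111110010100011111.
R = 517407 + 58269 = 575676; wraps to -472900 = 10001100100010111100
R = -472900 + (-7617) = -480517 = 10001010101011111011
R = −(-480517) = 480517 = 01110101010100000101

01110101010100000101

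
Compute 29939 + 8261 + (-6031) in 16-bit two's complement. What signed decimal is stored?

29939 + 8261 = 38200 → wraps to -27336 (1001010100111000)
-27336 + (-6031) = -33367 → wraps to 32169 (0111110110101001)

32169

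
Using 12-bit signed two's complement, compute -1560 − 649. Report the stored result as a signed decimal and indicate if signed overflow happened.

-1560 → 100111101000
649 → 001010001001
Subtract via negate-and-add: invert 001010001001 + 1 = 110101110111 (i.e. -649).
  100111101000
+ 110101110111
= 011101011111  (discard carry-out 1)
Result 011101011111: MSB = 0 → value 1887.
Both addends (after negating the subtrahend) are negative but the stored result is non-negative: signed overflow. The true value -1560 − 649 = -2209 lies outside [-2048, 2047].

1887; overflow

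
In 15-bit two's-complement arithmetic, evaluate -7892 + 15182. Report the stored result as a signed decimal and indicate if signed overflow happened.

-7892 → 110000100101100
15182 → 011101101001110
  110000100101100
+ 011101101001110
= 001110001111010  (discard carry-out 1)
Result 001110001111010: MSB = 0 → value 7290.
Addends have opposite signs, so signed overflow cannot occur.

7290; no overflow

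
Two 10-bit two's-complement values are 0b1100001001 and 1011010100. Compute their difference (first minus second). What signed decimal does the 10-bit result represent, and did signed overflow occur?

53; no overflow

0b1100001001 → 1100001001 = -247 (signed)
1011010100 = -300 (signed)
Subtract via negate-and-add: invert 1011010100 + 1 = 0100101100 (i.e. 300).
  1100001001
+ 0100101100
= 0000110101  (discard carry-out 1)
Result 0000110101: MSB = 0 → value 53.
Addends (after negating the subtrahend) have opposite signs, so signed overflow cannot occur.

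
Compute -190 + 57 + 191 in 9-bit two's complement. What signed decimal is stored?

58

-190 + 57 = -133 (101111011)
-133 + 191 = 58 (000111010)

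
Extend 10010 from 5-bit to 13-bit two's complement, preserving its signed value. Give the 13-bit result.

1111111110010

MSB of 10010 is 1; replicate it into the new high bits.
11111111|10010 → 1111111110010 (still -14).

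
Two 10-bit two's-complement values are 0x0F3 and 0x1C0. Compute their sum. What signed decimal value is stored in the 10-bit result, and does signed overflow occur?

0x0F3 = 0011110011 = 243 (signed)
0x1C0 = 0111000000 = 448 (signed)
  0011110011
+ 0111000000
= 1010110011
Result 1010110011: MSB = 1 → 691 − 1024 = -333.
Both addends are non-negative but the stored result is negative: signed overflow. The true value 243 + 448 = 691 lies outside [-512, 511].

-333; overflow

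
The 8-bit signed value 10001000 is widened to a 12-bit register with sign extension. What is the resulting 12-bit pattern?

111110001000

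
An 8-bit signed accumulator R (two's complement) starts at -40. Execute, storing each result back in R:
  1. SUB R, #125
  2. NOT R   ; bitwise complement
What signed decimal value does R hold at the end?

-92

Start: R = -40 = 11011000.
R = -40 − 125 = -165; wraps to 91 = 01011011
R = NOT 01011011 = 10100100 = -92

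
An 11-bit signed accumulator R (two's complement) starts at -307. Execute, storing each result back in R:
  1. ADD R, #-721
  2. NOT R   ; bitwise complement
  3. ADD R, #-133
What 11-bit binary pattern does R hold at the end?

01101111110

Start: R = -307 = 11011001101.
R = -307 + (-721) = -1028; wraps to 1020 = 01111111100
R = NOT 01111111100 = 10000000011 = -1021
R = -1021 + (-133) = -1154; wraps to 894 = 01101111110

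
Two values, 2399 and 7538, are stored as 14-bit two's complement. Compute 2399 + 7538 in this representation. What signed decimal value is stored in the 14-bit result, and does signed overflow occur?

-6447; overflow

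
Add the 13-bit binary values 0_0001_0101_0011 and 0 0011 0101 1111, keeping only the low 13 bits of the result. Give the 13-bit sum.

0010010110010

  0000101010011
+ 0001101011111
= 0010010110010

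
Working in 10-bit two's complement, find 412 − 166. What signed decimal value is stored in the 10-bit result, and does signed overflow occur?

412 → 0110011100
166 → 0010100110
Subtract via negate-and-add: invert 0010100110 + 1 = 1101011010 (i.e. -166).
  0110011100
+ 1101011010
= 0011110110  (discard carry-out 1)
Result 0011110110: MSB = 0 → value 246.
Addends (after negating the subtrahend) have opposite signs, so signed overflow cannot occur.

246; no overflow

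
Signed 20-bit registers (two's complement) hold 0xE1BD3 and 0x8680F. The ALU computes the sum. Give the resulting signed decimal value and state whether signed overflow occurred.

426978; overflow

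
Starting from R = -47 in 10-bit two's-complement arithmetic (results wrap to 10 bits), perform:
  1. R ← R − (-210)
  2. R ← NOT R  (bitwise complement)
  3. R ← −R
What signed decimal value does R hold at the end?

164

Start: R = -47 = 1111010001.
R = -47 − (-210) = 163 = 0010100011
R = NOT 0010100011 = 1101011100 = -164
R = −(-164) = 164 = 0010100100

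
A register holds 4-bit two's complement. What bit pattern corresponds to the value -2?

|-2| = 2 = 0010 in 4 bits.
Invert the bits: 1101. Add 1: 1110.
Check: 1110 reads as 14 − 16 = -2.

1110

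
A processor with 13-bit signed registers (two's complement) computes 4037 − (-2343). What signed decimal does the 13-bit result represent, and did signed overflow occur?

4037 → 0111111000101
-2343 → 1011011011001
Subtract via negate-and-add: invert 1011011011001 + 1 = 0100100100111 (i.e. 2343).
  0111111000101
+ 0100100100111
= 1100011101100
Result 1100011101100: MSB = 1 → 6380 − 8192 = -1812.
Both addends (after negating the subtrahend) are non-negative but the stored result is negative: signed overflow. The true value 4037 − (-2343) = 6380 lies outside [-4096, 4095].

-1812; overflow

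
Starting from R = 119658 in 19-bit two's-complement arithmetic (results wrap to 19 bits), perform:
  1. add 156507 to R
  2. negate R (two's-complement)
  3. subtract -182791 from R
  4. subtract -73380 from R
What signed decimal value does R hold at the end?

Start: R = 119658 = 0011101001101101010.
R = 119658 + 156507 = 276165; wraps to -248123 = 1000011011011000101
R = −(-248123) = 248123 = 0111100100100111011
R = 248123 − (-182791) = 430914; wraps to -93374 = 1101001001101000010
R = -93374 − (-73380) = -19994 = 1111011000111100110

-19994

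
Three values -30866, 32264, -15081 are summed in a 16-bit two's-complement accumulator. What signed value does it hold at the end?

-30866 + 32264 = 1398 (0000010101110110)
1398 + (-15081) = -13683 (1100101010001101)

-13683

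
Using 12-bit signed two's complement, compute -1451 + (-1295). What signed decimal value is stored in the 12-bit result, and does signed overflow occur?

-1451 → 101001010101
-1295 → 101011110001
  101001010101
+ 101011110001
= 010101000110  (discard carry-out 1)
Result 010101000110: MSB = 0 → value 1350.
Both addends are negative but the stored result is non-negative: signed overflow. The true value -1451 + (-1295) = -2746 lies outside [-2048, 2047].

1350; overflow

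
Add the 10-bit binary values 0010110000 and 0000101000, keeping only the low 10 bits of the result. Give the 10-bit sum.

0011011000

  0010110000
+ 0000101000
= 0011011000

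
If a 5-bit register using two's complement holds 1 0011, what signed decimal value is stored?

-13

MSB is 1, so the value is negative.
Invert: 01100. Add 1: 01101 = 13. So the value is −13.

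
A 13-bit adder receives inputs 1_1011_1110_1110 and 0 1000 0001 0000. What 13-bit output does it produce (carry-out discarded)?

  1101111101110
+ 0100000010000
= 0001111111110  (discard carry-out 1)

0001111111110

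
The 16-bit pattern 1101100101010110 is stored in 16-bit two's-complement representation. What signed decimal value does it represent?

-9898

MSB is 1, so the value is negative.
Unsigned reading: 55638. Subtract 2^16 = 65536: 55638 − 65536 = -9898.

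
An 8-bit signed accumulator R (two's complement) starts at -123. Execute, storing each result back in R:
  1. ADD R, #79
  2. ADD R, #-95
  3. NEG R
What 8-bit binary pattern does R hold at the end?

10001011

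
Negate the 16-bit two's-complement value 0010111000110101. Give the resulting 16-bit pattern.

Invert: 1101000111001010. Add 1: 1101000111001011.

1101000111001011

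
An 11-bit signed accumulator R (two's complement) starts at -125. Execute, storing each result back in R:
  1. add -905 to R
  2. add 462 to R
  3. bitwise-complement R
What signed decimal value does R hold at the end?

567

Start: R = -125 = 11110000011.
R = -125 + (-905) = -1030; wraps to 1018 = 01111111010
R = 1018 + 462 = 1480; wraps to -568 = 10111001000
R = NOT 10111001000 = 01000110111 = 567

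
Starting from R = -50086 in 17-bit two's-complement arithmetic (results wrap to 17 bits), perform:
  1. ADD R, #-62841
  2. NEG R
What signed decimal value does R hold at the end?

Start: R = -50086 = 10011110001011010.
R = -50086 + (-62841) = -112927; wraps to 18145 = 00100011011100001
R = −(18145) = -18145 = 11011100100011111

-18145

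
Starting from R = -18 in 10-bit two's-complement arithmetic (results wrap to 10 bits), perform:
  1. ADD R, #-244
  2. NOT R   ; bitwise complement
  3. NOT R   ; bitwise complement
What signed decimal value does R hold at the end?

-262

Start: R = -18 = 1111101110.
R = -18 + (-244) = -262 = 1011111010
R = NOT 1011111010 = 0100000101 = 261
R = NOT 0100000101 = 1011111010 = -262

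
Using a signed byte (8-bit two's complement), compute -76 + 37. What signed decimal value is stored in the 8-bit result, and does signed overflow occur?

-39; no overflow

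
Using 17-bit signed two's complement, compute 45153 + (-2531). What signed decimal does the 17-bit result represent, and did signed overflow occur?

45153 → 01011000001100001
-2531 → 11111011000011101
  01011000001100001
+ 11111011000011101
= 01010011001111110  (discard carry-out 1)
Result 01010011001111110: MSB = 0 → value 42622.
Addends have opposite signs, so signed overflow cannot occur.

42622; no overflow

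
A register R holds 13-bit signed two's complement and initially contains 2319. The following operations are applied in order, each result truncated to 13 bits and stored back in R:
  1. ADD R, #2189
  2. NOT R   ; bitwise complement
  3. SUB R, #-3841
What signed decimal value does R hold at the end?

-668

Start: R = 2319 = 0100100001111.
R = 2319 + 2189 = 4508; wraps to -3684 = 1000110011100
R = NOT 1000110011100 = 0111001100011 = 3683
R = 3683 − (-3841) = 7524; wraps to -668 = 1110101100100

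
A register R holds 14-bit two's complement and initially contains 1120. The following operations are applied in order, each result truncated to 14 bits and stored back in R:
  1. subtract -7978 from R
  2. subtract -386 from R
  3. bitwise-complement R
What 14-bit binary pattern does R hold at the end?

Start: R = 1120 = 00010001100000.
R = 1120 − (-7978) = 9098; wraps to -7286 = 10001110001010
R = -7286 − (-386) = -6900 = 10010100001100
R = NOT 10010100001100 = 01101011110011 = 6899

01101011110011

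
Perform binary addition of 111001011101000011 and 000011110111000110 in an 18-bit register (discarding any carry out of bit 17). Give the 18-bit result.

111101010100001001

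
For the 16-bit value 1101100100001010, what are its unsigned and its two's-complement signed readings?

unsigned = 55562, signed = -9974

Unsigned: 1101100100001010 = 55562.
Signed: MSB=1 → 55562 − 65536 = -9974.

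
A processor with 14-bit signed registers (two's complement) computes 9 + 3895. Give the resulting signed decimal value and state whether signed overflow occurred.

3904; no overflow

9 → 00000000001001
3895 → 00111100110111
  00000000001001
+ 00111100110111
= 00111101000000
Result 00111101000000: MSB = 0 → value 3904.
Both addends are non-negative and so is the stored result: no signed overflow.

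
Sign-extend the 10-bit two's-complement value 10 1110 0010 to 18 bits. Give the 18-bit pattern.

MSB of 1011100010 is 1; replicate it into the new high bits.
11111111|1011100010 → 111111111011100010 (still -286).

111111111011100010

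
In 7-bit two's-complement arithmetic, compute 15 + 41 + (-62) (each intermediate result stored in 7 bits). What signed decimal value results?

15 + 41 = 56 (0111000)
56 + (-62) = -6 (1111010)

-6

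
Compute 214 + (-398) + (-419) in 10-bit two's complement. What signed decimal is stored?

421

214 + (-398) = -184 (1101001000)
-184 + (-419) = -603 → wraps to 421 (0110100101)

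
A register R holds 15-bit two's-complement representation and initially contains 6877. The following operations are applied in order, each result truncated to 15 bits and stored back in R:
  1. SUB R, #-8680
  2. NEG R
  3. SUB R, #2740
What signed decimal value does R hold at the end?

14471

Start: R = 6877 = 001101011011101.
R = 6877 − (-8680) = 15557 = 011110011000101
R = −(15557) = -15557 = 100001100111011
R = -15557 − 2740 = -18297; wraps to 14471 = 011100010000111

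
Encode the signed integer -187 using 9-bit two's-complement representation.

|-187| = 187 = 010111011 in 9 bits.
Invert the bits: 101000100. Add 1: 101000101.
Check: 101000101 reads as 325 − 512 = -187.

101000101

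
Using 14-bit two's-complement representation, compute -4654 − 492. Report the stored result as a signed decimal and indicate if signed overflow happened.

-5146; no overflow

-4654 → 10110111010010
492 → 00000111101100
Subtract via negate-and-add: invert 00000111101100 + 1 = 11111000010100 (i.e. -492).
  10110111010010
+ 11111000010100
= 10101111100110  (discard carry-out 1)
Result 10101111100110: MSB = 1 → 11238 − 16384 = -5146.
Both addends (after negating the subtrahend) are negative and so is the stored result: no signed overflow.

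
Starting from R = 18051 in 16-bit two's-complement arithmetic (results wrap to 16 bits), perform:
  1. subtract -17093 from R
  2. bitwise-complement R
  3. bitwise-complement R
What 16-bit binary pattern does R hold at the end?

1000100101001000

Start: R = 18051 = 0100011010000011.
R = 18051 − (-17093) = 35144; wraps to -30392 = 1000100101001000
R = NOT 1000100101001000 = 0111011010110111 = 30391
R = NOT 0111011010110111 = 1000100101001000 = -30392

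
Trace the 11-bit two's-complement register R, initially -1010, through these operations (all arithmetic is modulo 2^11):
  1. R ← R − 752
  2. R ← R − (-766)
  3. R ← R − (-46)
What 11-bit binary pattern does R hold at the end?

Start: R = -1010 = 10000001110.
R = -1010 − 752 = -1762; wraps to 286 = 00100011110
R = 286 − (-766) = 1052; wraps to -996 = 10000011100
R = -996 − (-46) = -950 = 10001001010

10001001010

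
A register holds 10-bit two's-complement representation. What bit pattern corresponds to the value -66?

1110111110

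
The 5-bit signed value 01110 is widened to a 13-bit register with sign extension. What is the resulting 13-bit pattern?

0000000001110

MSB of 01110 is 0; replicate it into the new high bits.
00000000|01110 → 0000000001110 (still 14).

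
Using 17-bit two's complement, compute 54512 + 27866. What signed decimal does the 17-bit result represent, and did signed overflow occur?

54512 → 01101010011110000
27866 → 00110110011011010
  01101010011110000
+ 00110110011011010
= 10100000111001010
Result 10100000111001010: MSB = 1 → 82378 − 131072 = -48694.
Both addends are non-negative but the stored result is negative: signed overflow. The true value 54512 + 27866 = 82378 lies outside [-65536, 65535].

-48694; overflow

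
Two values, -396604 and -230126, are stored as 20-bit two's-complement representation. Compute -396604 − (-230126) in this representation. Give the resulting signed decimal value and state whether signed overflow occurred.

-396604 → 10011111001011000100
-230126 → 11000111110100010010
Subtract via negate-and-add: invert 11000111110100010010 + 1 = 00111000001011101110 (i.e. 230126).
  10011111001011000100
+ 00111000001011101110
= 11010111010110110010
Result 11010111010110110010: MSB = 1 → 882098 − 1048576 = -166478.
Addends (after negating the subtrahend) have opposite signs, so signed overflow cannot occur.

-166478; no overflow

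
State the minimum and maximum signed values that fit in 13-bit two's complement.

min = -4096, max = 4095

Minimum: −2^12 = -4096.
Maximum: 2^12 − 1 = 4095.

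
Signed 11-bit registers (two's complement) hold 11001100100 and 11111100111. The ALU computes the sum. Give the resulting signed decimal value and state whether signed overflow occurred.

-437; no overflow

11001100100 = -412 (signed)
11111100111 = -25 (signed)
  11001100100
+ 11111100111
= 11001001011  (discard carry-out 1)
Result 11001001011: MSB = 1 → 1611 − 2048 = -437.
Both addends are negative and so is the stored result: no signed overflow.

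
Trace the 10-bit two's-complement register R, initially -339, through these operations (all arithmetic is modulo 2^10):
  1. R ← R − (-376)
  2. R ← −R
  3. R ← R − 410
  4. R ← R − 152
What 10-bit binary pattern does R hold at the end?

Start: R = -339 = 1010101101.
R = -339 − (-376) = 37 = 0000100101
R = −(37) = -37 = 1111011011
R = -37 − 410 = -447 = 1001000001
R = -447 − 152 = -599; wraps to 425 = 0110101001

0110101001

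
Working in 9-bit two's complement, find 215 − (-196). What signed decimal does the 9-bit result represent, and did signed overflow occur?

-101; overflow

215 → 011010111
-196 → 100111100
Subtract via negate-and-add: invert 100111100 + 1 = 011000100 (i.e. 196).
  011010111
+ 011000100
= 110011011
Result 110011011: MSB = 1 → 411 − 512 = -101.
Both addends (after negating the subtrahend) are non-negative but the stored result is negative: signed overflow. The true value 215 − (-196) = 411 lies outside [-256, 255].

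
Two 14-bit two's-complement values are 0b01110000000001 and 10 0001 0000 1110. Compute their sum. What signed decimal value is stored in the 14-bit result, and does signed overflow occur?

0b01110000000001 → 01110000000001 = 7169 (signed)
10 0001 0000 1110 → 10000100001110 = -7922 (signed)
  01110000000001
+ 10000100001110
= 11110100001111
Result 11110100001111: MSB = 1 → 15631 − 16384 = -753.
Addends have opposite signs, so signed overflow cannot occur.

-753; no overflow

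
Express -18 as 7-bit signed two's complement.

|-18| = 18 = 0010010 in 7 bits.
Invert the bits: 1101101. Add 1: 1101110.

1101110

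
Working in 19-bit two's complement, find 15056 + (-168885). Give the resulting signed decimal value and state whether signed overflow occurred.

-153829; no overflow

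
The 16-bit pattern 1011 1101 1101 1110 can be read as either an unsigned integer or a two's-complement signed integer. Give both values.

Unsigned: 1011110111011110 = 48606.
Signed: MSB=1 → 48606 − 65536 = -16930.

unsigned = 48606, signed = -16930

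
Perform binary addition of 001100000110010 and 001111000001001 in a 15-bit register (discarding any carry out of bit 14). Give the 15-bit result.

011011000111011

  001100000110010
+ 001111000001001
= 011011000111011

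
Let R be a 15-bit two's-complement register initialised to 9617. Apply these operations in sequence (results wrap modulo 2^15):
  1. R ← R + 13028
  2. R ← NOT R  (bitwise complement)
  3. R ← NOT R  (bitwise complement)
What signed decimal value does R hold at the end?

-10123

Start: R = 9617 = 010010110010001.
R = 9617 + 13028 = 22645; wraps to -10123 = 101100001110101
R = NOT 101100001110101 = 010011110001010 = 10122
R = NOT 010011110001010 = 101100001110101 = -10123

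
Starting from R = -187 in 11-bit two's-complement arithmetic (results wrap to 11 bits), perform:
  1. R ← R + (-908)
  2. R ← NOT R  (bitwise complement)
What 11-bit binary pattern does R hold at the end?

10001000110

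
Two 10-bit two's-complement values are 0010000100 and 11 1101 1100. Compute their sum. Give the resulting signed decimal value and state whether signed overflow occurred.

0010000100 = 132 (signed)
11 1101 1100 → 1111011100 = -36 (signed)
  0010000100
+ 1111011100
= 0001100000  (discard carry-out 1)
Result 0001100000: MSB = 0 → value 96.
Addends have opposite signs, so signed overflow cannot occur.

96; no overflow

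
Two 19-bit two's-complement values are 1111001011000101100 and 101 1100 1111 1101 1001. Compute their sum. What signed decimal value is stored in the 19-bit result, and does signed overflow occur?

1111001011000101100 = -27092 (signed)
101 1100 1111 1101 1001 → 1011100111111011001 = -143399 (signed)
  1111001011000101100
+ 1011100111111011001
= 1010110011000000101  (discard carry-out 1)
Result 1010110011000000101: MSB = 1 → 353797 − 524288 = -170491.
Both addends are negative and so is the stored result: no signed overflow.

-170491; no overflow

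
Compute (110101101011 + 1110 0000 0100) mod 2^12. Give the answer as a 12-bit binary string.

  110101101011
+ 111000000100
= 101101101111  (discard carry-out 1)

101101101111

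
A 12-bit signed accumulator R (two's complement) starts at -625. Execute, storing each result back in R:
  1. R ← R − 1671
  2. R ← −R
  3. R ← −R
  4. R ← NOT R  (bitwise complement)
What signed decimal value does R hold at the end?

-1801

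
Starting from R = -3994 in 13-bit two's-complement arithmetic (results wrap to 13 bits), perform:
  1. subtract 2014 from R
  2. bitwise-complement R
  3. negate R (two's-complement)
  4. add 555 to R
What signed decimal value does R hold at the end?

Start: R = -3994 = 1000001100110.
R = -3994 − 2014 = -6008; wraps to 2184 = 0100010001000
R = NOT 0100010001000 = 1011101110111 = -2185
R = −(-2185) = 2185 = 0100010001001
R = 2185 + 555 = 2740 = 0101010110100

2740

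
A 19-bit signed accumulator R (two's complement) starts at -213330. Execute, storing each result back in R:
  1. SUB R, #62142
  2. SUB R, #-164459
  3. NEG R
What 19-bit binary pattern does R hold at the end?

Start: R = -213330 = 1001011111010101110.
R = -213330 − 62142 = -275472; wraps to 248816 = 0111100101111110000
R = 248816 − (-164459) = 413275; wraps to -111013 = 1100100111001011011
R = −(-111013) = 111013 = 0011011000110100101

0011011000110100101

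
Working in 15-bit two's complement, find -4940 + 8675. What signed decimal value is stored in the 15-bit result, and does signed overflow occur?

-4940 → 110110010110100
8675 → 010000111100011
  110110010110100
+ 010000111100011
= 000111010010111  (discard carry-out 1)
Result 000111010010111: MSB = 0 → value 3735.
Addends have opposite signs, so signed overflow cannot occur.

3735; no overflow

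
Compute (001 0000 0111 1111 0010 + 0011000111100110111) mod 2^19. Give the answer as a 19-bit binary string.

0101001011100101001

  0010000011111110010
+ 0011000111100110111
= 0101001011100101001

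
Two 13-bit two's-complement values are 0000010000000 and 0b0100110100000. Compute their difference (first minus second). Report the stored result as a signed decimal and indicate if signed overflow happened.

0000010000000 = 128 (signed)
0b0100110100000 → 0100110100000 = 2464 (signed)
Subtract via negate-and-add: invert 0100110100000 + 1 = 1011001100000 (i.e. -2464).
  0000010000000
+ 1011001100000
= 1011011100000
Result 1011011100000: MSB = 1 → 5856 − 8192 = -2336.
Addends (after negating the subtrahend) have opposite signs, so signed overflow cannot occur.

-2336; no overflow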